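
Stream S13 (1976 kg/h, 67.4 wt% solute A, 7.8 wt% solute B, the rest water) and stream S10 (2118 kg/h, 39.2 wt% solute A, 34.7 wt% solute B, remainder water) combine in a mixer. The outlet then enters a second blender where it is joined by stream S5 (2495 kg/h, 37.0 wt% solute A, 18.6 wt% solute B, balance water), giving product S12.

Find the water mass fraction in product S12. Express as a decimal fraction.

0.326

Overall, product flow = 6589 kg/h.
water in = 1976×0.248 + 2118×0.261 + 2495×0.444 = 2150.6 kg/h.
water fraction in S12 = 0.326.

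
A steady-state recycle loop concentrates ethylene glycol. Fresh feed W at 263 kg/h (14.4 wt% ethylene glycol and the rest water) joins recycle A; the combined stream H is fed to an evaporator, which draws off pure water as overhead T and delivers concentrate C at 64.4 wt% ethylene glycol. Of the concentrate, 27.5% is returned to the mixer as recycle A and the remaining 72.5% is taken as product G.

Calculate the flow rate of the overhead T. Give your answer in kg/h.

204.2 kg/h

Overall ethylene glycol balance (none leaves overhead): ethylene glycol in fresh feed = ethylene glycol in product, i.e. 263×0.144 = (1−0.275)·C·0.644.
C = 37.872/(0.644×0.725) = 81.114 kg/h.
Recycle A = 0.275×81.114 = 22.306 kg/h.
Combined feed H = 263 + 22.306 = 285.31 kg/h.
Overhead T = H − C = 285.31 − 81.114 = 204.19 kg/h.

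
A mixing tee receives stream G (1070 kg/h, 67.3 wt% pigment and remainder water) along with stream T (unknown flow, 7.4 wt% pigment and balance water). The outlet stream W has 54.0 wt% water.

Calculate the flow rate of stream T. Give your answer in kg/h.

Let T be the unknown flow. Total out = 1070 + T.
water balance: 349.89 + 0.926·T = 0.540·(1070 + T)
(0.926 − 0.540)·T = 0.540×1070 − 349.89 = 227.91
T = 227.91 / 0.386 = 590.44 kg/h

590.4 kg/h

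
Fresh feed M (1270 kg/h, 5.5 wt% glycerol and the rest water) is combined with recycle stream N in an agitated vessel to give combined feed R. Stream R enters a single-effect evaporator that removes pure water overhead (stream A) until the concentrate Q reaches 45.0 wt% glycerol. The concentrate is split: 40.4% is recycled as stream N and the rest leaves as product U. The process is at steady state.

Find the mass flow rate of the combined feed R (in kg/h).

Overall glycerol balance (none leaves overhead): glycerol in fresh feed = glycerol in product, i.e. 1270×0.055 = (1−0.404)·Q·0.450.
Q = 69.85/(0.450×0.596) = 260.44 kg/h.
Recycle N = 0.404×260.44 = 105.22 kg/h.
Combined feed R = 1270 + 105.22 = 1375.2 kg/h.

1375 kg/h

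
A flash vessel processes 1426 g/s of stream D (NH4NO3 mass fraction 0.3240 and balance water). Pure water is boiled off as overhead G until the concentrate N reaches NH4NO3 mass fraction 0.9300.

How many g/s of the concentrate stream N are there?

496.8 g/s

NH4NO3 is conserved: 1426×0.324 = 462.02 g/s all reports to the concentrate.
Concentrate = 462.02/(target fraction) = 496.8 g/s.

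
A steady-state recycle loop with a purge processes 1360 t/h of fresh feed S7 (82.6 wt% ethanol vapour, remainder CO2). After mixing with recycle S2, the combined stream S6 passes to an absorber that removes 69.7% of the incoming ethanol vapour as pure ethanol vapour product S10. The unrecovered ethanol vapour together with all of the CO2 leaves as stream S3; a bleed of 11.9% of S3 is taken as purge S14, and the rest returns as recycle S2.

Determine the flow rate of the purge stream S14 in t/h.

291.9 t/h

CO2 enters only via S7 and leaves only via the purge: 1360×0.174 = 0.119×(CO2 in S3), and the absorber passes all CO2, so CO2 in S6 = CO2 in S3 = 1988.6 t/h.
ethanol vapour in S6: m_A = 1360×0.826 + (1−0.119)·(1−0.697)·m_A, so m_A = 1123.4/0.7331 = 1532.4 t/h.
S3 = (1−0.697)×1532.4 + 1988.6 = 2452.9 t/h.
Purge S14 = 0.119×2452.9 = 291.89 t/h.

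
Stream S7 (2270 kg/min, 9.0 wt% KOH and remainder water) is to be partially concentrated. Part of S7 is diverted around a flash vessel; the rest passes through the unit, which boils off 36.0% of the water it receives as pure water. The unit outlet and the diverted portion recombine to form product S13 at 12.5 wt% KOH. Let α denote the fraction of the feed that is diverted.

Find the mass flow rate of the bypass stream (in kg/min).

329.8 kg/min

All 2270×0.090 = 204.3 kg/min of KOH reaches S13, so S13 = 204.3/0.125 = 1634.4 kg/min and vapour = 635.6 kg/min.
The evaporator receives (1−α)·2270 of feed at 0.910 water and removes 0.360 of that water:
0.360×0.910×(1−α)×2270 = 635.6
(1−α) = 635.6/743.65 = 0.8547;  α = 0.1453.
Bypass flow = 0.1453×2270 = 329.83 kg/min.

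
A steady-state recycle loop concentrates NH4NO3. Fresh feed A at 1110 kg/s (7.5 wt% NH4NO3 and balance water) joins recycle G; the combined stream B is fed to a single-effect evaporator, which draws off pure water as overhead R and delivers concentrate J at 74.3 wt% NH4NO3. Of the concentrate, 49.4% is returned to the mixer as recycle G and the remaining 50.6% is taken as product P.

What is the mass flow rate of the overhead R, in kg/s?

998 kg/s

Overall NH4NO3 balance (none leaves overhead): NH4NO3 in fresh feed = NH4NO3 in product, i.e. 1110×0.075 = (1−0.494)·J·0.743.
J = 83.25/(0.743×0.506) = 221.43 kg/s.
Recycle G = 0.494×221.43 = 109.39 kg/s.
Combined feed B = 1110 + 109.39 = 1219.4 kg/s.
Overhead R = B − J = 1219.4 − 221.43 = 997.95 kg/s.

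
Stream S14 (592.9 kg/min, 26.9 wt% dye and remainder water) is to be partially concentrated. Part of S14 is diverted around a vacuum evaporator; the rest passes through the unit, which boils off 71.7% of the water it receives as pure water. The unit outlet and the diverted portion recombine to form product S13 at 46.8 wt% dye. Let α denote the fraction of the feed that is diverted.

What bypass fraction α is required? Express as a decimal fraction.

0.189

All 592.9×0.269 = 159.49 kg/min of dye reaches S13, so S13 = 159.49/0.468 = 340.79 kg/min and vapour = 252.11 kg/min.
The evaporator receives (1−α)·592.9 of feed at 0.731 water and removes 0.717 of that water:
0.717×0.731×(1−α)×592.9 = 252.11
(1−α) = 252.11/310.75 = 0.8113;  α = 0.1887.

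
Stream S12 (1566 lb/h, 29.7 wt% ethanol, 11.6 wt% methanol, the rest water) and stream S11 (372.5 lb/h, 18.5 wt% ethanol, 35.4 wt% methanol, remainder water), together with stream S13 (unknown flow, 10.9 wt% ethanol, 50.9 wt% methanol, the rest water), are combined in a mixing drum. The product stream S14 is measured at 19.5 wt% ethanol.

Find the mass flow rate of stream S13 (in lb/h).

Let S13 be the unknown flow. Total out = 1938.5 + S13.
ethanol balance: 534.01 + 0.109·S13 = 0.195·(1938.5 + S13)
(0.109 − 0.195)·S13 = 0.195×1938.5 − 534.01 = -156.01
S13 = -156.01 / -0.086 = 1814 lb/h

1814 lb/h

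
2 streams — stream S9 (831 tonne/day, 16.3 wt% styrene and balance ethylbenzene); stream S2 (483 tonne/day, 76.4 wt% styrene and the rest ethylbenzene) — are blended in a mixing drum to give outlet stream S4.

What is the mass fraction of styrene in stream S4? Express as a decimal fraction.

Total flow out = 831 + 483 = 1314 tonne/day.
styrene in = 831×0.163 + 483×0.764 = 504.47 tonne/day.
styrene mass fraction in S4 = 504.47/1314 = 0.3839.

0.3839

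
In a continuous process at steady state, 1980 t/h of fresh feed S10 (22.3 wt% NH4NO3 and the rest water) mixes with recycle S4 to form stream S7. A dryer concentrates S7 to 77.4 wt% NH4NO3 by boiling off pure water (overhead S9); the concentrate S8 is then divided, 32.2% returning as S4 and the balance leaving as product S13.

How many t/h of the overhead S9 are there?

Overall NH4NO3 balance (none leaves overhead): NH4NO3 in fresh feed = NH4NO3 in product, i.e. 1980×0.223 = (1−0.322)·S8·0.774.
S8 = 441.54/(0.774×0.678) = 841.39 t/h.
Recycle S4 = 0.322×841.39 = 270.93 t/h.
Combined feed S7 = 1980 + 270.93 = 2250.9 t/h.
Overhead S9 = S7 − S8 = 2250.9 − 841.39 = 1409.5 t/h.

1410 t/h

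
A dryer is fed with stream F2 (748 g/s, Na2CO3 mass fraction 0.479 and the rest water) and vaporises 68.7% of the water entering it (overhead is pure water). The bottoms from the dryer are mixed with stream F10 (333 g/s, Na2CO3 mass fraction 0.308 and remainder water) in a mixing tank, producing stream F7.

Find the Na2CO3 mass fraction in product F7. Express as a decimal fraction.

0.567

Vapour removed = 0.687×0.521×748 = 267.73 g/s; concentrate = 480.27 g/s.
Na2CO3 reaching the mixer = 358.29 (from concentrate) + 333×0.308 = 460.86 g/s.
Product flow = 480.27 + 333 = 813.27 g/s; Na2CO3 fraction = 0.567.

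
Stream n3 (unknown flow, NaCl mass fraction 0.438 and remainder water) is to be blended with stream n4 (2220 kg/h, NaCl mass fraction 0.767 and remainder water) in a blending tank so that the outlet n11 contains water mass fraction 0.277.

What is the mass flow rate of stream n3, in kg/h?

342.7 kg/h

Let n3 be the unknown flow. Total out = 2220 + n3.
water balance: 517.26 + 0.562·n3 = 0.277·(2220 + n3)
(0.562 − 0.277)·n3 = 0.277×2220 − 517.26 = 97.68
n3 = 97.68 / 0.285 = 342.74 kg/h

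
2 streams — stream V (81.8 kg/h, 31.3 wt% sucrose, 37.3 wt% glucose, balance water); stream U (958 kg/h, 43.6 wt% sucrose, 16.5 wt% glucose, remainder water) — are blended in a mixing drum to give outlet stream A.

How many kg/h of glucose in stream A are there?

glucose out = glucose in = 81.8×0.373 + 958×0.165 = 188.58 kg/h.

188.6 kg/h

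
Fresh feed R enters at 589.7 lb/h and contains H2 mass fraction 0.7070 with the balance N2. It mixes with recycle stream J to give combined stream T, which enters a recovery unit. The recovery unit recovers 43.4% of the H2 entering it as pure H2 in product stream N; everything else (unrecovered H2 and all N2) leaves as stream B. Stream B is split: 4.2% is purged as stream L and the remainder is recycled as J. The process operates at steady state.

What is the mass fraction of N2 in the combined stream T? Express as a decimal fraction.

N2 enters only via R and leaves only via the purge: 589.7×0.293 = 0.042×(N2 in B), and the recovery unit passes all N2, so N2 in T = N2 in B = 4113.9 lb/h.
H2 in T: m_A = 589.7×0.707 + (1−0.042)·(1−0.434)·m_A, so m_A = 416.92/0.4578 = 910.75 lb/h.
T = 910.75 + 4113.9 = 5024.6 lb/h.
N2 fraction in T = 4113.9/5024.6 = 0.8187.

0.8187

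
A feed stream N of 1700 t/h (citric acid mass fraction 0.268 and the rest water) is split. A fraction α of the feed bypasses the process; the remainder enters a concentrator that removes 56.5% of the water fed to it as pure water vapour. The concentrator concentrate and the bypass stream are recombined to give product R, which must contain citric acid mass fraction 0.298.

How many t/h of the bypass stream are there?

All 1700×0.268 = 455.6 t/h of citric acid reaches R, so R = 455.6/0.298 = 1528.9 t/h and vapour = 171.14 t/h.
The evaporator receives (1−α)·1700 of feed at 0.732 water and removes 0.565 of that water:
0.565×0.732×(1−α)×1700 = 171.14
(1−α) = 171.14/703.09 = 0.2434;  α = 0.7566.
Bypass flow = 0.7566×1700 = 1286.2 t/h.

1286 t/h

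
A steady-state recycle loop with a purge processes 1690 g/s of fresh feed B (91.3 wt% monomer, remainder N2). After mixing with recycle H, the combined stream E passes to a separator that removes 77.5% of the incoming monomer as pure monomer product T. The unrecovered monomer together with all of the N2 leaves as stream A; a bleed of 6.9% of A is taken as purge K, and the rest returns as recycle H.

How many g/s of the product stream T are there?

1513 g/s

monomer in E: m_A = 1690×0.913 + (1−0.069)·(1−0.775)·m_A, so m_A = 1543/0.7905 = 1951.8 g/s.
Product T = 0.775×1951.8 = 1512.7 g/s.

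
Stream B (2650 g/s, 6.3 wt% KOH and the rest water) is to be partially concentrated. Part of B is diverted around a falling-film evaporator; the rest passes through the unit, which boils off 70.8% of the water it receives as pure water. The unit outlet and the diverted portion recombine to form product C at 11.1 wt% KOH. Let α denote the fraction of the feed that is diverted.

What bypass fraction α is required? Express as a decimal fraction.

0.348

All 2650×0.063 = 166.95 g/s of KOH reaches C, so C = 166.95/0.111 = 1504.1 g/s and vapour = 1145.9 g/s.
The evaporator receives (1−α)·2650 of feed at 0.937 water and removes 0.708 of that water:
0.708×0.937×(1−α)×2650 = 1145.9
(1−α) = 1145.9/1758 = 0.6518;  α = 0.3482.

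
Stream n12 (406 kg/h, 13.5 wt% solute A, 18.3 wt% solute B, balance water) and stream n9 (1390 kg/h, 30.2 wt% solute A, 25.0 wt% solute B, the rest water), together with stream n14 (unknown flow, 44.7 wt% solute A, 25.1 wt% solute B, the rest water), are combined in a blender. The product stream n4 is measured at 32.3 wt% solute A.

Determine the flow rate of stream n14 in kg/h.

Let n14 be the unknown flow. Total out = 1796 + n14.
solute A balance: 474.59 + 0.447·n14 = 0.323·(1796 + n14)
(0.447 − 0.323)·n14 = 0.323×1796 − 474.59 = 105.52
n14 = 105.52 / 0.124 = 850.95 kg/h

851 kg/h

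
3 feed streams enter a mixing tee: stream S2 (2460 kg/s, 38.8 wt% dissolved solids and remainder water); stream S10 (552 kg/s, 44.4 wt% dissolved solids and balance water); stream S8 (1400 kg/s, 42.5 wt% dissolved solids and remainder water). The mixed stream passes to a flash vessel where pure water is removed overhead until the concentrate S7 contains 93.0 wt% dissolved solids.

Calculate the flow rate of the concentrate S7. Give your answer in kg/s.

dissolved solids entering = 2460×0.388 + 552×0.444 + 1400×0.425 = 1794.6 kg/s.
All dissolved solids reports to S7, so S7 = 1794.6/0.930 = 1929.6 kg/s.

1930 kg/s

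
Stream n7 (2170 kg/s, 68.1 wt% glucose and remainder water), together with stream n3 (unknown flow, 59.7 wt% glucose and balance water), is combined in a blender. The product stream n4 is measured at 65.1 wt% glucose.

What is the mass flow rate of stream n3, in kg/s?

1206 kg/s

Let n3 be the unknown flow. Total out = 2170 + n3.
glucose balance: 1477.8 + 0.597·n3 = 0.651·(2170 + n3)
(0.597 − 0.651)·n3 = 0.651×2170 − 1477.8 = -65.1
n3 = -65.1 / -0.054 = 1205.6 kg/s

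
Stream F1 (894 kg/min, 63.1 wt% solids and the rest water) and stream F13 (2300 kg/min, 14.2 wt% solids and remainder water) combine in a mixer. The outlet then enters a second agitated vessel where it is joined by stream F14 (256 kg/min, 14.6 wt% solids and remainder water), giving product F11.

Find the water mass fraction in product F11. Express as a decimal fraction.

0.7310

Overall, product flow = 3450 kg/min.
water in = 894×0.369 + 2300×0.858 + 256×0.854 = 2521.9 kg/min.
water fraction in F11 = 0.7310.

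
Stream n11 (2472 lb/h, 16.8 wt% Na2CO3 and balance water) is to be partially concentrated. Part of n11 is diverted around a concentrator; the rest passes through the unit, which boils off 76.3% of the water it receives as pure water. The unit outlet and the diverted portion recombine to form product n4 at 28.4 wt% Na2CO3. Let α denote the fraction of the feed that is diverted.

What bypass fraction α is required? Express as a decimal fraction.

0.357

All 2472×0.168 = 415.3 lb/h of Na2CO3 reaches n4, so n4 = 415.3/0.284 = 1462.3 lb/h and vapour = 1009.7 lb/h.
The evaporator receives (1−α)·2472 of feed at 0.832 water and removes 0.763 of that water:
0.763×0.832×(1−α)×2472 = 1009.7
(1−α) = 1009.7/1569.3 = 0.6434;  α = 0.3566.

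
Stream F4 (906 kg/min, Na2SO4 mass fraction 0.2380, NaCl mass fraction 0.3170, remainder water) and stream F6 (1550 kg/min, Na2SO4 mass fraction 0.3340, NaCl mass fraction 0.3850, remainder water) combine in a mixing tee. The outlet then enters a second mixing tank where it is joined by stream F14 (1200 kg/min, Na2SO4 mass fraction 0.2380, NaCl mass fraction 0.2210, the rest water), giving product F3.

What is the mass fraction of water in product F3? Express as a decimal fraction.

Overall, product flow = 3656 kg/min.
water in = 906×0.445 + 1550×0.281 + 1200×0.541 = 1487.9 kg/min.
water fraction in F3 = 0.4070.

0.4070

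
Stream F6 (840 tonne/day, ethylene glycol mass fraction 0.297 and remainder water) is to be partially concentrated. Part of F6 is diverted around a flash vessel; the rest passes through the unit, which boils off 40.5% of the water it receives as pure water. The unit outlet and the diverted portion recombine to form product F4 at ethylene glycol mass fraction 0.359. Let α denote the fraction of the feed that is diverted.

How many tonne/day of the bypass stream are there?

All 840×0.297 = 249.48 tonne/day of ethylene glycol reaches F4, so F4 = 249.48/0.359 = 694.93 tonne/day and vapour = 145.07 tonne/day.
The evaporator receives (1−α)·840 of feed at 0.703 water and removes 0.405 of that water:
0.405×0.703×(1−α)×840 = 145.07
(1−α) = 145.07/239.16 = 0.6066;  α = 0.3934.
Bypass flow = 0.3934×840 = 330.47 tonne/day.

330.5 tonne/day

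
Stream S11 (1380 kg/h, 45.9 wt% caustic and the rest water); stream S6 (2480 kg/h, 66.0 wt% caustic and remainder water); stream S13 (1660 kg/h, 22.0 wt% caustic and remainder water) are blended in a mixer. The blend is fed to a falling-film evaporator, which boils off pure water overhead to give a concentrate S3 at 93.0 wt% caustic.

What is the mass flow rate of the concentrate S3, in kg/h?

2834 kg/h

caustic entering = 1380×0.459 + 2480×0.660 + 1660×0.220 = 2635.4 kg/h.
All caustic reports to S3, so S3 = 2635.4/0.930 = 2833.8 kg/h.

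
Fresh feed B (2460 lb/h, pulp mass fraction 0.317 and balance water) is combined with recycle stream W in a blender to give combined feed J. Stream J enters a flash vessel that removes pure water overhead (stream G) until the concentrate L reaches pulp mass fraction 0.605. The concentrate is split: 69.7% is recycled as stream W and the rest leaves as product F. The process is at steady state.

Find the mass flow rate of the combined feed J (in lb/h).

5425 lb/h

Overall pulp balance (none leaves overhead): pulp in fresh feed = pulp in product, i.e. 2460×0.317 = (1−0.697)·L·0.605.
L = 779.82/(0.605×0.303) = 4254 lb/h.
Recycle W = 0.697×4254 = 2965 lb/h.
Combined feed J = 2460 + 2965 = 5425 lb/h.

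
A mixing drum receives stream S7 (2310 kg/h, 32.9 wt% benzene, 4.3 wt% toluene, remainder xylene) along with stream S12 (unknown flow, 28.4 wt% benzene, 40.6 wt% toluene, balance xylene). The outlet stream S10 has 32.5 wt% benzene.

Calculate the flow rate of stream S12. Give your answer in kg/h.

225.4 kg/h

Let S12 be the unknown flow. Total out = 2310 + S12.
benzene balance: 759.99 + 0.284·S12 = 0.325·(2310 + S12)
(0.284 − 0.325)·S12 = 0.325×2310 − 759.99 = -9.24
S12 = -9.24 / -0.041 = 225.37 kg/h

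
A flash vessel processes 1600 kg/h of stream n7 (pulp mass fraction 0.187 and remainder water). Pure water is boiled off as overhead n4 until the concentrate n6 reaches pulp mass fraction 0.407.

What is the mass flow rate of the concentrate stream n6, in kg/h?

735.1 kg/h

pulp is conserved: 1600×0.187 = 299.2 kg/h all reports to the concentrate.
Concentrate = 299.2/(target fraction) = 735.14 kg/h.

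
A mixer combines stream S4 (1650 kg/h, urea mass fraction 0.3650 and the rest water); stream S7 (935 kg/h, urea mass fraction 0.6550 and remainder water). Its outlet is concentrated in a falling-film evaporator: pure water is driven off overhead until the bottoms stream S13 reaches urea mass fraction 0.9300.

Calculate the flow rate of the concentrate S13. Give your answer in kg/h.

1306 kg/h

urea entering = 1650×0.365 + 935×0.655 = 1214.7 kg/h.
All urea reports to S13, so S13 = 1214.7/0.930 = 1306.1 kg/h.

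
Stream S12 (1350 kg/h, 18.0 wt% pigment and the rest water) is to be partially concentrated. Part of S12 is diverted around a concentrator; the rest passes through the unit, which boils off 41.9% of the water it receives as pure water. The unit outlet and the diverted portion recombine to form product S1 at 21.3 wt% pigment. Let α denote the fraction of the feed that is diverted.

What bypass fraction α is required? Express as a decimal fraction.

0.549

All 1350×0.180 = 243 kg/h of pigment reaches S1, so S1 = 243/0.213 = 1140.8 kg/h and vapour = 209.15 kg/h.
The evaporator receives (1−α)·1350 of feed at 0.820 water and removes 0.419 of that water:
0.419×0.820×(1−α)×1350 = 209.15
(1−α) = 209.15/463.83 = 0.4509;  α = 0.5491.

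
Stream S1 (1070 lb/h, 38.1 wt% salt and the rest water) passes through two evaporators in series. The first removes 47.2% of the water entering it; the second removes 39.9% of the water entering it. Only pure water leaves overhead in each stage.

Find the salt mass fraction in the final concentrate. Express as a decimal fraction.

0.660

water in feed = 1070×0.619 = 662.33 lb/h.
After stage 1: water left = (1−0.472)×662.33 = 349.71; stream total = 757.38 lb/h.
After stage 2: water left = (1−0.399)×349.71 = 210.18; final concentrate = 617.85 lb/h.
salt fraction = 407.67/617.85 = 0.660.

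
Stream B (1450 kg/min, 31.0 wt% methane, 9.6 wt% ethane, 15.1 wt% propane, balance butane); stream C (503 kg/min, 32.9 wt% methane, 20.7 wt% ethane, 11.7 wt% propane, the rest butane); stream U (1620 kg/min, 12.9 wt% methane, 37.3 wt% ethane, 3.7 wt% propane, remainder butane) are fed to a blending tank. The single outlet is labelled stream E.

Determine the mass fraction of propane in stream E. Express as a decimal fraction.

Total flow out = 1450 + 503 + 1620 = 3573 kg/min.
propane in = 1450×0.151 + 503×0.117 + 1620×0.037 = 337.74 kg/min.
propane mass fraction in E = 337.74/3573 = 0.0945.

0.0945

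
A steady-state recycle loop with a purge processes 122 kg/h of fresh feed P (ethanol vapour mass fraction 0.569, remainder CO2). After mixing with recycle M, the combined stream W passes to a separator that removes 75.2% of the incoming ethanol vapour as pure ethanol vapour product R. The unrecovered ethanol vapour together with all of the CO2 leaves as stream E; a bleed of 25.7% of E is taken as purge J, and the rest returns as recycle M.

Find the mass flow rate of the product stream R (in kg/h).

63.99 kg/h

ethanol vapour in W: m_A = 122×0.569 + (1−0.257)·(1−0.752)·m_A, so m_A = 69.418/0.8157 = 85.099 kg/h.
Product R = 0.752×85.099 = 63.994 kg/h.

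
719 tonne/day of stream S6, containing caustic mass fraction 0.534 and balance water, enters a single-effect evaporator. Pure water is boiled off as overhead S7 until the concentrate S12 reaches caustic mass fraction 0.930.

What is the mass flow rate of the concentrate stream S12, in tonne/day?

caustic is conserved: 719×0.534 = 383.95 tonne/day all reports to the concentrate.
Concentrate = 383.95/(target fraction) = 412.85 tonne/day.

412.8 tonne/day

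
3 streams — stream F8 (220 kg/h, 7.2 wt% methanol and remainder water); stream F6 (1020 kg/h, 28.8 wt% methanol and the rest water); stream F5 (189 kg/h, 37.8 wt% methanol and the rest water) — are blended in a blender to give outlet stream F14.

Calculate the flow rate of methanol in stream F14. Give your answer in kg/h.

methanol out = methanol in = 220×0.072 + 1020×0.288 + 189×0.378 = 381.04 kg/h.

381 kg/h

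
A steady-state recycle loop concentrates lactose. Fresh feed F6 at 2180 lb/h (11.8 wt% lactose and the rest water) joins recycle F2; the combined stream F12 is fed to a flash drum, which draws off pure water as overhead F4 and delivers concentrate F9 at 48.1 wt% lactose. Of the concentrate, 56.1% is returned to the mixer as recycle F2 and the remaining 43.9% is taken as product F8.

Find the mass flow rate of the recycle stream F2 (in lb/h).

Overall lactose balance (none leaves overhead): lactose in fresh feed = lactose in product, i.e. 2180×0.118 = (1−0.561)·F9·0.481.
F9 = 257.24/(0.481×0.439) = 1218.2 lb/h.
Recycle F2 = 0.561×1218.2 = 683.43 lb/h.

683.4 lb/h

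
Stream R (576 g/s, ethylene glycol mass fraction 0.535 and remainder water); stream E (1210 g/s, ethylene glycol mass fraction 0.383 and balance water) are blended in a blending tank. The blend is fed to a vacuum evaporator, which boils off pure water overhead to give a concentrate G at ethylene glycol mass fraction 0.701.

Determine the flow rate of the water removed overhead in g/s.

685.3 g/s

ethylene glycol entering = 576×0.535 + 1210×0.383 = 771.59 g/s.
All ethylene glycol reports to G, so G = 771.59/0.701 = 1100.7 g/s.
Total feed = 1786 g/s; overhead = 1786 − 1100.7 = 685.3 g/s.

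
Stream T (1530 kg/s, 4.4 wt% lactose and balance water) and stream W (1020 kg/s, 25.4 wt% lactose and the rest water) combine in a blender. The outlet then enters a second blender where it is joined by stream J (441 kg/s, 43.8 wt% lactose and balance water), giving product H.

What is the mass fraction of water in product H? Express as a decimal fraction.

Overall, product flow = 2991 kg/s.
water in = 1530×0.956 + 1020×0.746 + 441×0.562 = 2471.4 kg/s.
water fraction in H = 0.826.

0.826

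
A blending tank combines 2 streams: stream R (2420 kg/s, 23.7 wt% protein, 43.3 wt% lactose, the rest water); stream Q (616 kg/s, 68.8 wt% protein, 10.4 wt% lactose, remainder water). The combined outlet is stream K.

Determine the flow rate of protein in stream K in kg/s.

997.3 kg/s

protein out = protein in = 2420×0.237 + 616×0.688 = 997.35 kg/s.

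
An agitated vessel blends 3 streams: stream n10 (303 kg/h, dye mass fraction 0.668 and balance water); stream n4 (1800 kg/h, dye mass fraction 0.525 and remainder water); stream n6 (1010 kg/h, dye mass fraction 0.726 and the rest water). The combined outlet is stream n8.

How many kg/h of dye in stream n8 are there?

dye out = dye in = 303×0.668 + 1800×0.525 + 1010×0.726 = 1880.7 kg/h.

1881 kg/h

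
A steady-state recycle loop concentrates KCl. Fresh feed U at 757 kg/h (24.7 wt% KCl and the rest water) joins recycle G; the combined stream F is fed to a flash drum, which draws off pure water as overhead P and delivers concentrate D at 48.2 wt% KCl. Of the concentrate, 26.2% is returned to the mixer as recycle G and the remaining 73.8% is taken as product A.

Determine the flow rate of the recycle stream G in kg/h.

Overall KCl balance (none leaves overhead): KCl in fresh feed = KCl in product, i.e. 757×0.247 = (1−0.262)·D·0.482.
D = 186.98/(0.482×0.738) = 525.64 kg/h.
Recycle G = 0.262×525.64 = 137.72 kg/h.

137.7 kg/h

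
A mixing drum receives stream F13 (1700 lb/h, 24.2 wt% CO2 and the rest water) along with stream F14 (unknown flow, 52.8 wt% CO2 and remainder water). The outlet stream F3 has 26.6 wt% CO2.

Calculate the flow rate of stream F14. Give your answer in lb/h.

Let F14 be the unknown flow. Total out = 1700 + F14.
CO2 balance: 411.4 + 0.528·F14 = 0.266·(1700 + F14)
(0.528 − 0.266)·F14 = 0.266×1700 − 411.4 = 40.8
F14 = 40.8 / 0.262 = 155.73 lb/h

155.7 lb/h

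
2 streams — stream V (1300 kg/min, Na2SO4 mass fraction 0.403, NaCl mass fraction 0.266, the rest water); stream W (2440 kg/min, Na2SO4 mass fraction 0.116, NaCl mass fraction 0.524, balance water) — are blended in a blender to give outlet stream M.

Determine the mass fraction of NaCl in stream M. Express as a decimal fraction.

Total flow out = 1300 + 2440 = 3740 kg/min.
NaCl in = 1300×0.266 + 2440×0.524 = 1624.4 kg/min.
NaCl mass fraction in M = 1624.4/3740 = 0.434.

0.434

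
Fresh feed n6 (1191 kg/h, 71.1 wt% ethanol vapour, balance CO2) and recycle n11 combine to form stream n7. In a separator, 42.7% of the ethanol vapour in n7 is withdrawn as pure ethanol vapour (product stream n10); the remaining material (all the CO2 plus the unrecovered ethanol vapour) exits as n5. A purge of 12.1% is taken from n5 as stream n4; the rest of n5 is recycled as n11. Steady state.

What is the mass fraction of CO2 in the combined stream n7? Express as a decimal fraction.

CO2 enters only via n6 and leaves only via the purge: 1191×0.289 = 0.121×(CO2 in n5), and the separator passes all CO2, so CO2 in n7 = CO2 in n5 = 2844.6 kg/h.
ethanol vapour in n7: m_A = 1191×0.711 + (1−0.121)·(1−0.427)·m_A, so m_A = 846.8/0.4963 = 1706.1 kg/h.
n7 = 1706.1 + 2844.6 = 4550.7 kg/h.
CO2 fraction in n7 = 2844.6/4550.7 = 0.6251.

0.6251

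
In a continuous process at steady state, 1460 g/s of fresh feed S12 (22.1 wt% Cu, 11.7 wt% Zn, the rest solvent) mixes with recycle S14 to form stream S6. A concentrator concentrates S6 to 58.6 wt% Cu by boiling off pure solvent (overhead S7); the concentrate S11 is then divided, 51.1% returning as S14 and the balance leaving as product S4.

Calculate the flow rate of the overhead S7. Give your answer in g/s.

909.4 g/s

Overall Cu balance (none leaves overhead): Cu in fresh feed = Cu in product, i.e. 1460×0.221 = (1−0.511)·S11·0.586.
S11 = 322.66/(0.586×0.489) = 1126 g/s.
Recycle S14 = 0.511×1126 = 575.39 g/s.
Combined feed S6 = 1460 + 575.39 = 2035.4 g/s.
Overhead S7 = S6 − S11 = 2035.4 − 1126 = 909.39 g/s.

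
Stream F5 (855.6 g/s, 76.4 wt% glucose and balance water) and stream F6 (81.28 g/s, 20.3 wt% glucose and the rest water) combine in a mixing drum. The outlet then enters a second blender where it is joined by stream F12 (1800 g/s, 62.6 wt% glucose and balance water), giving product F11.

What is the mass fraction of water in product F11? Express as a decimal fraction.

Overall, product flow = 2736.9 g/s.
water in = 855.6×0.236 + 81.28×0.797 + 1800×0.374 = 939.9 g/s.
water fraction in F11 = 0.343.

0.343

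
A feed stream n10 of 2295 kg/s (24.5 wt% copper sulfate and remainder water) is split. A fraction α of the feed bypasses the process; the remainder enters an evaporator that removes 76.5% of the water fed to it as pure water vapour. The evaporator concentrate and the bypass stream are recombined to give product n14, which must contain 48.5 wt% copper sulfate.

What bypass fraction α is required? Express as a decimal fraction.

0.143

All 2295×0.245 = 562.27 kg/s of copper sulfate reaches n14, so n14 = 562.27/0.485 = 1159.3 kg/s and vapour = 1135.7 kg/s.
The evaporator receives (1−α)·2295 of feed at 0.755 water and removes 0.765 of that water:
0.765×0.755×(1−α)×2295 = 1135.7
(1−α) = 1135.7/1325.5 = 0.8568;  α = 0.1432.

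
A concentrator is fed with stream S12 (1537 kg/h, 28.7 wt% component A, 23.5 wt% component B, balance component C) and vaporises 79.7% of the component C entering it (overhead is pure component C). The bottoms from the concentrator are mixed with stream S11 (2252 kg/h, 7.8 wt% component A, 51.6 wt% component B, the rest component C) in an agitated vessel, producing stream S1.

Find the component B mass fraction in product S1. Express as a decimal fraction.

Vapour removed = 0.797×0.478×1537 = 585.54 kg/h; concentrate = 951.46 kg/h.
component B reaching the mixer = 361.19 (from concentrate) + 2252×0.516 = 1523.2 kg/h.
Product flow = 951.46 + 2252 = 3203.5 kg/h; component B fraction = 0.475.

0.475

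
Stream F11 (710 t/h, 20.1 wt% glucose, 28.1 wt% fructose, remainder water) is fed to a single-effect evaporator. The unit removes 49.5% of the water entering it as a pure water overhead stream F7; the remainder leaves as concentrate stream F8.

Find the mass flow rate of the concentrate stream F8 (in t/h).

water entering = 710×0.518 = 367.78 t/h; overhead removed = 0.495×367.78 = 182.05 t/h.
Concentrate = 710 − 182.05 = 527.95 t/h.

527.9 t/h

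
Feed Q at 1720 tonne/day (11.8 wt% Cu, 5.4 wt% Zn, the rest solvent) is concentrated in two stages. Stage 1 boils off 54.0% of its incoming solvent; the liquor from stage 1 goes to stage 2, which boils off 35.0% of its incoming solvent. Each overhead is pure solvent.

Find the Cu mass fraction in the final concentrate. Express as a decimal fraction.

0.2812

solvent in feed = 1720×0.828 = 1424.2 tonne/day.
After stage 1: solvent left = (1−0.540)×1424.2 = 655.11; stream total = 950.95 tonne/day.
After stage 2: solvent left = (1−0.350)×655.11 = 425.82; final concentrate = 721.66 tonne/day.
Cu fraction = 202.96/721.66 = 0.2812.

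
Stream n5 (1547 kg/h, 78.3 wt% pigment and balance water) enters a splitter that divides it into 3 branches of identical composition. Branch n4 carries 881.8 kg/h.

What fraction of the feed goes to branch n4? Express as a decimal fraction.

Fraction to n4 = 881.8/1547 = 0.5700.

0.570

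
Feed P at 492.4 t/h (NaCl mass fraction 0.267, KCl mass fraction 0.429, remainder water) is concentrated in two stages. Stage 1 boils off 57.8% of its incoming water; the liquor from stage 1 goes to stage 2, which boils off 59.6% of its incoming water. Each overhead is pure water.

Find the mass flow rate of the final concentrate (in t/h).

368.2 t/h

water in feed = 492.4×0.304 = 149.69 t/h.
After stage 1: water left = (1−0.578)×149.69 = 63.169; stream total = 405.88 t/h.
After stage 2: water left = (1−0.596)×63.169 = 25.52; final concentrate = 368.23 t/h.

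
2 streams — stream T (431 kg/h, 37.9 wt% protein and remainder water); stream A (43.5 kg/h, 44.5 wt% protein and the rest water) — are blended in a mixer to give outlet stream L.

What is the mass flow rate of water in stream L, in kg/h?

291.8 kg/h

water out = water in = 431×0.621 + 43.5×0.555 = 291.79 kg/h.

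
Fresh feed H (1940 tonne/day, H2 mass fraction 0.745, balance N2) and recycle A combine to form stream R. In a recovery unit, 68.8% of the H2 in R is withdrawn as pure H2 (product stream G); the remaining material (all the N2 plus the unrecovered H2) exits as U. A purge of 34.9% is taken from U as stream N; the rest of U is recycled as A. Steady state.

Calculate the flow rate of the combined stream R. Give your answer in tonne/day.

N2 enters only via H and leaves only via the purge: 1940×0.255 = 0.349×(N2 in U), and the recovery unit passes all N2, so N2 in R = N2 in U = 1417.5 tonne/day.
H2 in R: m_A = 1940×0.745 + (1−0.349)·(1−0.688)·m_A, so m_A = 1445.3/0.7969 = 1813.7 tonne/day.
R = 1813.7 + 1417.5 = 3231.2 tonne/day.

3231 tonne/day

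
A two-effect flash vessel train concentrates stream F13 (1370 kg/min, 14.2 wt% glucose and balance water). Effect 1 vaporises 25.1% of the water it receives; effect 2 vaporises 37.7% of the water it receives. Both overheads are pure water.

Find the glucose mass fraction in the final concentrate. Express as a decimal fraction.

0.262

water in feed = 1370×0.858 = 1175.5 kg/min.
After stage 1: water left = (1−0.251)×1175.5 = 880.42; stream total = 1075 kg/min.
After stage 2: water left = (1−0.377)×880.42 = 548.5; final concentrate = 743.04 kg/min.
glucose fraction = 194.54/743.04 = 0.262.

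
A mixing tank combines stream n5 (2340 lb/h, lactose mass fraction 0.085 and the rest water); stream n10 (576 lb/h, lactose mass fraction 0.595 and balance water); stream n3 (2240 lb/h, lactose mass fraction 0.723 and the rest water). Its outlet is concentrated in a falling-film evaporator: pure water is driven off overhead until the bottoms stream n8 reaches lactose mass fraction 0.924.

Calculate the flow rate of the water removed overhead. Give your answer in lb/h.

lactose entering = 2340×0.085 + 576×0.595 + 2240×0.723 = 2161.1 lb/h.
All lactose reports to n8, so n8 = 2161.1/0.924 = 2338.9 lb/h.
Total feed = 5156 lb/h; overhead = 5156 − 2338.9 = 2817.1 lb/h.

2817 lb/h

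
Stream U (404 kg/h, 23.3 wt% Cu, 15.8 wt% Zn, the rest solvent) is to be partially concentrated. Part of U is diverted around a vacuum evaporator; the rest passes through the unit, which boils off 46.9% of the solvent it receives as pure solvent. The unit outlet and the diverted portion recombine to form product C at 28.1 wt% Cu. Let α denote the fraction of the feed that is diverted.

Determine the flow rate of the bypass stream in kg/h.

All 404×0.233 = 94.132 kg/h of Cu reaches C, so C = 94.132/0.281 = 334.99 kg/h and vapour = 69.011 kg/h.
The evaporator receives (1−α)·404 of feed at 0.609 solvent and removes 0.469 of that solvent:
0.469×0.609×(1−α)×404 = 69.011
(1−α) = 69.011/115.39 = 0.5981;  α = 0.4019.
Bypass flow = 0.4019×404 = 162.38 kg/h.

162.4 kg/h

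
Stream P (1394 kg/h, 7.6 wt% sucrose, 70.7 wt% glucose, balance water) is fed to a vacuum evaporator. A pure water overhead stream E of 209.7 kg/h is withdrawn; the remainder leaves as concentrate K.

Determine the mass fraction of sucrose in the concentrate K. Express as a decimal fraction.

sucrose is not removed: 1394×0.076 = 105.94 kg/h of sucrose enters K.
Concentrate = 1394 − 209.7 = 1184.3 kg/h.
Mass fraction = 105.94/1184.3 = 0.0895.

0.0895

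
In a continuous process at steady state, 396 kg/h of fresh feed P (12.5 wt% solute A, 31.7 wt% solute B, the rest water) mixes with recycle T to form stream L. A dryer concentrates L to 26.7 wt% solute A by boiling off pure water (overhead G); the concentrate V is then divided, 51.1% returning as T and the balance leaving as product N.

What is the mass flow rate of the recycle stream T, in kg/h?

193.7 kg/h

Overall solute A balance (none leaves overhead): solute A in fresh feed = solute A in product, i.e. 396×0.125 = (1−0.511)·V·0.267.
V = 49.5/(0.267×0.489) = 379.13 kg/h.
Recycle T = 0.511×379.13 = 193.73 kg/h.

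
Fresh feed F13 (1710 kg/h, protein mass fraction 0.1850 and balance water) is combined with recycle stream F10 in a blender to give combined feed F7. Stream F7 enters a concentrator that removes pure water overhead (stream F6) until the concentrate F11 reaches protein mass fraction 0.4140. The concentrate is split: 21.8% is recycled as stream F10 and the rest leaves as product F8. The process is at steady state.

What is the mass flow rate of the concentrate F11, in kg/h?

Overall protein balance (none leaves overhead): protein in fresh feed = protein in product, i.e. 1710×0.185 = (1−0.218)·F11·0.414.
F11 = 316.35/(0.414×0.782) = 977.15 kg/h.

977.1 kg/h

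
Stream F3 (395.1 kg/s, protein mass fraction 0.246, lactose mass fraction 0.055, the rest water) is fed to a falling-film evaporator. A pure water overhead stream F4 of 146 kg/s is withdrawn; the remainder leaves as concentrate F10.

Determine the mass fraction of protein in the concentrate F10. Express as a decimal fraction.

0.390

protein is not removed: 395.1×0.246 = 97.195 kg/s of protein enters F10.
Concentrate = 395.1 − 146 = 249.1 kg/s.
Mass fraction = 97.195/249.1 = 0.390.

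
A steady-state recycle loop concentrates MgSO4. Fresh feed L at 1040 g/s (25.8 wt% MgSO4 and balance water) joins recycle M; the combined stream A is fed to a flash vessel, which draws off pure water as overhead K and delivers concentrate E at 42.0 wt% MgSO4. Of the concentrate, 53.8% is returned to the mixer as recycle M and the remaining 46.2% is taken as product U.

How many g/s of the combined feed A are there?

1784 g/s

Overall MgSO4 balance (none leaves overhead): MgSO4 in fresh feed = MgSO4 in product, i.e. 1040×0.258 = (1−0.538)·E·0.420.
E = 268.32/(0.420×0.462) = 1382.8 g/s.
Recycle M = 0.538×1382.8 = 743.95 g/s.
Combined feed A = 1040 + 743.95 = 1784 g/s.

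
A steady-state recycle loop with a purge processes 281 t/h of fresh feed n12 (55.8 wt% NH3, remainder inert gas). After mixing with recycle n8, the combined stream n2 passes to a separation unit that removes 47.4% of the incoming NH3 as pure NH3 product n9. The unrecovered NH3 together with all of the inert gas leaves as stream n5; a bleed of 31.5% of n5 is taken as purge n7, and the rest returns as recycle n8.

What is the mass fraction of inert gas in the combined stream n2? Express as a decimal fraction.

0.6167

inert gas enters only via n12 and leaves only via the purge: 281×0.442 = 0.315×(inert gas in n5), and the separation unit passes all inert gas, so inert gas in n2 = inert gas in n5 = 394.29 t/h.
NH3 in n2: m_A = 281×0.558 + (1−0.315)·(1−0.474)·m_A, so m_A = 156.8/0.6397 = 245.12 t/h.
n2 = 245.12 + 394.29 = 639.41 t/h.
inert gas fraction in n2 = 394.29/639.41 = 0.6167.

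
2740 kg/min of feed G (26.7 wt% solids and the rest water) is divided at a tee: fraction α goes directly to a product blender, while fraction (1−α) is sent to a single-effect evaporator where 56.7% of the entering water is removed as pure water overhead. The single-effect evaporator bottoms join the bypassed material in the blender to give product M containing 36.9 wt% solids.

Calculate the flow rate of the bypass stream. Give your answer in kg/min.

All 2740×0.267 = 731.58 kg/min of solids reaches M, so M = 731.58/0.369 = 1982.6 kg/min and vapour = 757.4 kg/min.
The evaporator receives (1−α)·2740 of feed at 0.733 water and removes 0.567 of that water:
0.567×0.733×(1−α)×2740 = 757.4
(1−α) = 757.4/1138.8 = 0.6651;  α = 0.3349.
Bypass flow = 0.3349×2740 = 917.63 kg/min.

917.6 kg/min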